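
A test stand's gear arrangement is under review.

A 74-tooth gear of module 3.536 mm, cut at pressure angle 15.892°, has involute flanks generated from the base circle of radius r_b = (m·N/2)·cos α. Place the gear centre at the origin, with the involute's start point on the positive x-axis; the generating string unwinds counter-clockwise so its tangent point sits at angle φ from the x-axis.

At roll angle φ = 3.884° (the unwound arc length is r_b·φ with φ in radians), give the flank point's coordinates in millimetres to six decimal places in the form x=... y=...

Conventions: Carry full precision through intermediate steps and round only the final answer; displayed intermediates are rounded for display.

class = single-mesh tooth geometry [base-circle involute, m = 3.536, 74T]
pitch radius r_p = m·N/2 = 3.536·74/2 = 130.832000
base radius r_b = r_p·cos α = 130.832000·cos 15.892° = 125.831542
roll angle φ = 3.884° = 0.06778859 rad
x = r_b·(cos φ + φ·sin φ) = 126.120327
y = r_b·(sin φ − φ·cos φ) = 0.013060

x=126.120327 y=0.013060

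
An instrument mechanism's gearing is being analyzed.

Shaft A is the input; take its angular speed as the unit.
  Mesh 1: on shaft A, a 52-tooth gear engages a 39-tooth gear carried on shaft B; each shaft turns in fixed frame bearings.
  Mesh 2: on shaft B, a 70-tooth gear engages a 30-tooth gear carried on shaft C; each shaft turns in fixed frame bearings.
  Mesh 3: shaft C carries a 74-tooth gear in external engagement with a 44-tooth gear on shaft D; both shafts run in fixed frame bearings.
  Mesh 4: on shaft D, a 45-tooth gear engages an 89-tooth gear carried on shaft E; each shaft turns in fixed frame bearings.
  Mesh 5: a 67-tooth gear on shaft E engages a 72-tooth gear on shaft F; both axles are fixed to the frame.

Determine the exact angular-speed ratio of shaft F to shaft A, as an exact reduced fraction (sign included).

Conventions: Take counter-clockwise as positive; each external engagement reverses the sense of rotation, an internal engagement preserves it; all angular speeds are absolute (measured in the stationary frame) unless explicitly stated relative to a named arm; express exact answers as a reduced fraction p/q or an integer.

class = fixed-axis compound train [5 meshes; 5 ratios multiply, 5 sense flips]
mesh 1 [52T→39T]: running ratio 4/3, sense −
mesh 2 [70T→30T]: running ratio 28/9, sense +
mesh 3 [74T→44T]: running ratio 518/99, sense −
mesh 4 [45T→89T]: running ratio 2590/979, sense +
mesh 5 [67T→72T]: running ratio 86765/35244, sense −
ω_out/ω_in = -86765/35244

-86765/35244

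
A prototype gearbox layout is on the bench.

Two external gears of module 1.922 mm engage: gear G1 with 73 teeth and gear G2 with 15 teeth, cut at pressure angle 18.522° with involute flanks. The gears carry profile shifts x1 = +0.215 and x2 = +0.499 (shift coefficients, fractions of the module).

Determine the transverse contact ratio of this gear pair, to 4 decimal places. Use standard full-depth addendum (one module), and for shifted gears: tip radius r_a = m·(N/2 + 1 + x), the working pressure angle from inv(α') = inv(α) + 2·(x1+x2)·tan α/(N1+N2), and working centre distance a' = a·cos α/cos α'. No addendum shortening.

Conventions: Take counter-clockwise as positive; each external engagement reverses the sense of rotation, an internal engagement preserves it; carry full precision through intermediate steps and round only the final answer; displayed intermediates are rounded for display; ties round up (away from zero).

class = single-mesh tooth geometry [involute pair 73T × 15T, m = 1.922]
base radii: r_b1 = 66.519197, r_b2 = 13.668328
tip radii: r_a1 = 72.488230, r_a2 = 17.296078
inv(α') = inv(18.522°) + 2·(+0.215+0.499)·tan α/(73+15) = 0.01718895  ⇒  α' = 20.93917°
a' = a·cos α / cos α' = 84.5680·cos 18.522°/cos 20.93917° = 85.857525
action lengths: √(r_a1²−r_b1²) = 28.805206, √(r_a2²−r_b2²) = 10.598638
base pitch p_b = π·m·cos α = 5.725376
CR = (28.805206 + 10.598638 − 85.857525·sin 20.93917°)/5.725376 = 1.523109
contact ratio ≈ 1.5231

1.5231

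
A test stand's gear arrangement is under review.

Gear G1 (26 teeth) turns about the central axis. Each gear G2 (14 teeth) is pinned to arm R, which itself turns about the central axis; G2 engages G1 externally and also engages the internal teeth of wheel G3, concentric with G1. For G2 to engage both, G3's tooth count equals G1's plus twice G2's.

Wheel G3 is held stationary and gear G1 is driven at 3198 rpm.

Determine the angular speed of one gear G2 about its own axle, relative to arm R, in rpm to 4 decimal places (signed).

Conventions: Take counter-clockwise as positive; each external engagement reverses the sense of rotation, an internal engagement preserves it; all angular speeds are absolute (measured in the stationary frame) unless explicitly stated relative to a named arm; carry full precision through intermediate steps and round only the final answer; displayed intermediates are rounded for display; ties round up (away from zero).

recognized (axles ride arm R): planetary set, 26/14/54 teeth
normalise by the input: solve with ω_sun = 1, then scale by 3198 rpm
ring teeth: 26 + 2·14 = 54
26(ω_sun−ω_arm) = −54(ω_ring−ω_arm),  ω_ring = 0, ω_sun = 1
26(1−ω_arm) = −54(0−ω_arm)  ⇒  80·ω_arm = 26  ⇒  ω_arm = 13/40
sun–planet mesh: 26·(1−13/40) = −14·(ω_p−ω_arm)  ⇒  ω_p−ω_arm = -351/280
scale: ω_p−ω_arm = -351/280 × 3198 rpm = -4008.9214 rpm

-4008.9214 rpm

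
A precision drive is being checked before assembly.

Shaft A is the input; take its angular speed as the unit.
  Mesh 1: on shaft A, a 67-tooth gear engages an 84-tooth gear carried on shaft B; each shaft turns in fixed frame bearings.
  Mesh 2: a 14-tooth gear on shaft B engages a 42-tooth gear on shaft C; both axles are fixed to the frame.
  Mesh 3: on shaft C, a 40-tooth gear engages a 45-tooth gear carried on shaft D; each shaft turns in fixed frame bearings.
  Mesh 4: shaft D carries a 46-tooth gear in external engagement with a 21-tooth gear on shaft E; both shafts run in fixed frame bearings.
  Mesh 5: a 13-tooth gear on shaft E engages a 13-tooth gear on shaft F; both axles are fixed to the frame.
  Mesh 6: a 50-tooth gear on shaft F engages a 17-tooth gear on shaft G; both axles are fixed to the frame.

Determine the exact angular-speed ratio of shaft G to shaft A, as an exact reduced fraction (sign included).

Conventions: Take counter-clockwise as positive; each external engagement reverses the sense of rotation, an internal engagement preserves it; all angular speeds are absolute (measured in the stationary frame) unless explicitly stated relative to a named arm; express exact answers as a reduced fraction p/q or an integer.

class = fixed-axis compound train [6 meshes; 6 ratios multiply, 6 sense flips]
mesh 1 [67T→84T]: running ratio 67/84, sense −
mesh 2 [14T→42T]: running ratio 67/252, sense +
mesh 3 [40T→45T]: running ratio 134/567, sense −
mesh 4 [46T→21T]: running ratio 6164/11907, sense +
mesh 5 [13T→13T]: running ratio 6164/11907, sense −
mesh 6 [50T→17T]: running ratio 308200/202419, sense +
ω_out/ω_in = 308200/202419

308200/202419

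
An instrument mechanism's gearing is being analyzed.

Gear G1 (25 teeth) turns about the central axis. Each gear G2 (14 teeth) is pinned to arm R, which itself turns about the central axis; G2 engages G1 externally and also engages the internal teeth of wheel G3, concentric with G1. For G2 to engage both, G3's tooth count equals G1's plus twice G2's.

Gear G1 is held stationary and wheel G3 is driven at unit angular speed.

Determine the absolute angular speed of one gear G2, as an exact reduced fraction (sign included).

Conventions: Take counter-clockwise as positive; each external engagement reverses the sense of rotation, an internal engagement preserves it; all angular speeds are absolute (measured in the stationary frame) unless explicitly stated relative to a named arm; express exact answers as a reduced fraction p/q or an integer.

class = planetary set [G3 = 25+2·14 = 53; Willis about the carrier]
ring teeth: 25 + 2·14 = 53
25(ω_sun−ω_arm) = −53(ω_ring−ω_arm),  ω_sun = 0, ω_ring = 1
25(0−ω_arm) = −53(1−ω_arm)  ⇒  78·ω_arm = 53  ⇒  ω_arm = 53/78
sun–planet mesh: 25·(0−53/78) = −14·(ω_p−ω_arm)  ⇒  ω_p−ω_arm = 1325/1092
ω_p = 53/78 + 1325/1092 = 53/28
exact speed ratio = 53/28

53/28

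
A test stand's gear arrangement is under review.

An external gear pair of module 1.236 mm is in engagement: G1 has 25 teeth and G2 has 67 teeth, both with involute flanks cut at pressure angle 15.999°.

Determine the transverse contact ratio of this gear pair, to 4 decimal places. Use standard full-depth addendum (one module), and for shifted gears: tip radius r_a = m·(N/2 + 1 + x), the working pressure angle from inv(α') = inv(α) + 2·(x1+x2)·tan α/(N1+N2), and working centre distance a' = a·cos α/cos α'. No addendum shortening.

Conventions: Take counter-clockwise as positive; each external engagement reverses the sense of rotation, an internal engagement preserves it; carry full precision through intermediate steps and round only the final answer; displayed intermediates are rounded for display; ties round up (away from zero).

topology: single-mesh involute geometry — m = 1.236, 25T/67T pair
base radii: r_b1 = 14.851568, r_b2 = 39.802201
tip radii: r_a1 = 16.686000, r_a2 = 42.642000
no profile shift: α' = α, a' = a
action lengths: √(r_a1²−r_b1²) = 7.606151, √(r_a2²−r_b2²) = 15.301143
base pitch p_b = π·m·cos α = 3.732606
CR = (7.606151 + 15.301143 − 56.856000·sin 15.99900°)/3.732606 = 1.938755
contact ratio ≈ 1.9388

1.9388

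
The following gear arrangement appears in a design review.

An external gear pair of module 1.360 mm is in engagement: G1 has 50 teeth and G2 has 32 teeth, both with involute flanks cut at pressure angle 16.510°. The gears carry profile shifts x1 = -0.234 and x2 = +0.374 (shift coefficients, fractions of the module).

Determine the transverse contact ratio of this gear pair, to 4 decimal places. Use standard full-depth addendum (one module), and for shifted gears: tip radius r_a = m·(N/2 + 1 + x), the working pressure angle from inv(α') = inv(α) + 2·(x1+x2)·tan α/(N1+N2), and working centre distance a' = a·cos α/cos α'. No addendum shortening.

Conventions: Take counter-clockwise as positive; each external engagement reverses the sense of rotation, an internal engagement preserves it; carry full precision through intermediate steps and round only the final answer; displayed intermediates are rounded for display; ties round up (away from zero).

1.8205

topology: single-mesh involute geometry — m = 1.360, 50T/32T pair
base radii: r_b1 = 32.598185, r_b2 = 20.862838
tip radii: r_a1 = 35.041760, r_a2 = 23.628640
inv(α') = inv(16.510°) + 2·(-0.234+0.374)·tan α/(50+32) = 0.00926160  ⇒  α' = 17.14391°
a' = a·cos α / cos α' = 55.7600·cos 16.510°/cos 17.14391° = 55.946891
action lengths: √(r_a1²−r_b1²) = 12.856254, √(r_a2²−r_b2²) = 11.092998
base pitch p_b = π·m·cos α = 4.096409
CR = (12.856254 + 11.092998 − 55.946891·sin 17.14391°)/4.096409 = 1.820529
contact ratio ≈ 1.8205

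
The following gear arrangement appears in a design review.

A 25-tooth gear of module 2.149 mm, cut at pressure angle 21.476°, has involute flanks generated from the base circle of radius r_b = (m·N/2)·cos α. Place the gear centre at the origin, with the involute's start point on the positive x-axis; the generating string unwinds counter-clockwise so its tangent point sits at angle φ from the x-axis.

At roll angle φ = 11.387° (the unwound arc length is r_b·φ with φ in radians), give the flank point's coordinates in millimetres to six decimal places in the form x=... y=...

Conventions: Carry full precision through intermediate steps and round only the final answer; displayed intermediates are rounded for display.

single-mesh involute tooth geometry (25T wheel at module 2.149)
pitch radius r_p = m·N/2 = 2.149·25/2 = 26.862500
base radius r_b = r_p·cos α = 26.862500·cos 21.476° = 24.997464
roll angle φ = 11.387° = 0.19874064 rad
x = r_b·(cos φ + φ·sin φ) = 25.486273
y = r_b·(sin φ − φ·cos φ) = 0.065151

x=25.486273 y=0.065151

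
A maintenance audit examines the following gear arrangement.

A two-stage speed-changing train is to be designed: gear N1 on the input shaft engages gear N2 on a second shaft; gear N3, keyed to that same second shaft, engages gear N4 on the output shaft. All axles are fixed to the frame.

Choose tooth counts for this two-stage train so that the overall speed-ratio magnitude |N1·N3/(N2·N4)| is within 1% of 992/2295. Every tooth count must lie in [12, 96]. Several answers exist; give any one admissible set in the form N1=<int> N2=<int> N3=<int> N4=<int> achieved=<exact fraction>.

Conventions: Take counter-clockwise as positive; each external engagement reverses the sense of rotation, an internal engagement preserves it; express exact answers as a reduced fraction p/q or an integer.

class = fixed-axis compound train [2-stage, 992/2295 wanted]
target = 992/2295 in lowest terms: an exact hit needs N1·N3 = k·992 and N2·N4 = k·2295 for one integer k, every count in [12, 96]; additionally prefer no 1:1 stage (N1 ≠ N2, N3 ≠ N4)
k = 1: N1·N3 = 992 = 16·62, N2·N4 = 2295 = 27·85
achieved = 16·62/(27·85) = 992/2295; |achieved − target| = 0 ≤ 248/57375 ✓

N1=16 N2=27 N3=62 N4=85 achieved=992/2295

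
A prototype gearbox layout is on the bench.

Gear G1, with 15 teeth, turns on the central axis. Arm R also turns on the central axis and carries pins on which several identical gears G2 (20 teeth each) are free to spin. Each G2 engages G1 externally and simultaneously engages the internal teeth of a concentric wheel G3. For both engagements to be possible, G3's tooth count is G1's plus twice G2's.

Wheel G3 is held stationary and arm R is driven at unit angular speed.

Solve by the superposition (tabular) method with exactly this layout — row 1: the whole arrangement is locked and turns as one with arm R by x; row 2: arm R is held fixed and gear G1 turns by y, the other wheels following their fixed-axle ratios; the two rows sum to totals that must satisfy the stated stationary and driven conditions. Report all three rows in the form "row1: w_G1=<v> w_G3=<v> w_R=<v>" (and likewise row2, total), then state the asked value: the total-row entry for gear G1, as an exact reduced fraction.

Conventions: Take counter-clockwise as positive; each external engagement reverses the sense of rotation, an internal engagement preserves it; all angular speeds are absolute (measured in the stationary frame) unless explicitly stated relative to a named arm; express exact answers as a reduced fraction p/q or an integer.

row1: w_G1=1 w_G3=1 w_R=1
row2: w_G1=11/3 w_G3=-1 w_R=0
total: w_G1=14/3 w_G3=0 w_R=1
asked value: 14/3

topology: planetary set — G1 15T / G2 20T / G3 55T, arm = carrier (Willis)
superposition row 1 [locked train]: every member turns x
row 2 (arm held, sun turns y): ω_ring = −(15/55)·y, ω_arm = 0
boundary: total ω_ring = x − (15/55)·y = 0 and total ω_arm = x = 1  ⇒  y = 11/3, x = 1
row 2 ring = −(15/55)·11/3 = -1
totals (row 1 + row 2): sun 1 + 11/3 = 14/3, ring 1 + (-1) = 0, arm 1 + 0 = 1
asked cell (total, sun) = 14/3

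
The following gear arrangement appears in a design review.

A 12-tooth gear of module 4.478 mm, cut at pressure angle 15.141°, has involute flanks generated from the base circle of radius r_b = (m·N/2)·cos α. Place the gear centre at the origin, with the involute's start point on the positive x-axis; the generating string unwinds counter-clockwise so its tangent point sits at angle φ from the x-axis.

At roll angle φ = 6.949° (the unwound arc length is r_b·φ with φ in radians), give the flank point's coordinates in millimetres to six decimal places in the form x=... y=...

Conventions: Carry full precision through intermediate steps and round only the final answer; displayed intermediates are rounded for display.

x=26.125351 y=0.015400

recognized (one wheel, involute flank): single-mesh tooth geometry, m = 4.478, N = 12
pitch radius r_p = m·N/2 = 4.478·12/2 = 26.868000
base radius r_b = r_p·cos α = 26.868000·cos 15.141° = 25.935303
roll angle φ = 6.949° = 0.12128293 rad
x = r_b·(cos φ + φ·sin φ) = 26.125351
y = r_b·(sin φ − φ·cos φ) = 0.015400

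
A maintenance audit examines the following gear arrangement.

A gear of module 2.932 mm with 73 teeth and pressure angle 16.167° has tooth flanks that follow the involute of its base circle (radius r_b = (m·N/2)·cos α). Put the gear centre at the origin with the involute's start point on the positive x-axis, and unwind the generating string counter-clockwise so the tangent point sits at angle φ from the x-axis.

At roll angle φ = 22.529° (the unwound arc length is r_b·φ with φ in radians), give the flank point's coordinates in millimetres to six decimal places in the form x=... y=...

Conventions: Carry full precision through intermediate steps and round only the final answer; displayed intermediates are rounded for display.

recognized (one wheel, involute flank): single-mesh tooth geometry, m = 2.932, N = 73
pitch radius r_p = m·N/2 = 2.932·73/2 = 107.018000
base radius r_b = r_p·cos α = 107.018000·cos 16.167° = 102.785889
roll angle φ = 22.529° = 0.39320523 rad
x = r_b·(cos φ + φ·sin φ) = 110.427269
y = r_b·(sin φ − φ·cos φ) = 2.050881

x=110.427269 y=2.050881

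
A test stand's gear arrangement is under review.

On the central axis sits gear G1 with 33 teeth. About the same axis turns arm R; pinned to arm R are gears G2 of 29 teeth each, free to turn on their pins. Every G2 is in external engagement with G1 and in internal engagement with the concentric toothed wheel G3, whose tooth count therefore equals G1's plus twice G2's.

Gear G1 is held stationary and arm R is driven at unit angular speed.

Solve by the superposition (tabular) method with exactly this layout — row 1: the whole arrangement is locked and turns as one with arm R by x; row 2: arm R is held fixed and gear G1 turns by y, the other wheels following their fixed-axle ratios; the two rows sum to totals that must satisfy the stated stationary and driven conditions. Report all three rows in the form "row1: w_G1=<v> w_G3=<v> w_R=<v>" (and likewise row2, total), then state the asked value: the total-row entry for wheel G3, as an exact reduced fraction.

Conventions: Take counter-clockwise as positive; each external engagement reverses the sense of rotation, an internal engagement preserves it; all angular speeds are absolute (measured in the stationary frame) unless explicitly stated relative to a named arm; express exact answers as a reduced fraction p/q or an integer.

row1: w_G1=1 w_G3=1 w_R=1
row2: w_G1=-1 w_G3=33/91 w_R=0
total: w_G1=0 w_G3=124/91 w_R=1
asked value: 124/91

planetary set (33T centre, 29T on arm, 91T internal) — Willis relation
row 1: whole set turns with the arm by x
row 2 (arm held, sun turns y): ω_ring = −(33/91)·y, ω_arm = 0
boundary: total ω_sun = x + y = 0 and total ω_arm = x = 1  ⇒  y = -1, x = 1
row 2 ring = −(33/91)·(-1) = 33/91
totals (row 1 + row 2): sun 1 + (-1) = 0, ring 1 + 33/91 = 124/91, arm 1 + 0 = 1
asked cell (total, ring) = 124/91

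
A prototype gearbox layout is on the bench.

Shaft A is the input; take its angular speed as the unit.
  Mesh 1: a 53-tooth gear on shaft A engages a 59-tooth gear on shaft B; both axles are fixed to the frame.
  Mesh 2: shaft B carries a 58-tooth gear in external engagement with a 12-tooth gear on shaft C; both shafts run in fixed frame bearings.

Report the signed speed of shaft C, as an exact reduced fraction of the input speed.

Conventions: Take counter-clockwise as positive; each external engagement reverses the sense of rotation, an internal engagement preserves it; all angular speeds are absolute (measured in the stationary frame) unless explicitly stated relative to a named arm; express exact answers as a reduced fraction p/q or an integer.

1537/354

2-mesh fixed-axis compound train (all bearings frame-fixed)
mesh 1 [53T→59T]: |ω|/ω_in = 1×53/59 = 53/59, sense flips to −
mesh 2 [58T→12T]: |ω|/ω_in = (53/59)×58/12 = 1537/354, sense flips to +
signed output speed (× input speed) = 1537/354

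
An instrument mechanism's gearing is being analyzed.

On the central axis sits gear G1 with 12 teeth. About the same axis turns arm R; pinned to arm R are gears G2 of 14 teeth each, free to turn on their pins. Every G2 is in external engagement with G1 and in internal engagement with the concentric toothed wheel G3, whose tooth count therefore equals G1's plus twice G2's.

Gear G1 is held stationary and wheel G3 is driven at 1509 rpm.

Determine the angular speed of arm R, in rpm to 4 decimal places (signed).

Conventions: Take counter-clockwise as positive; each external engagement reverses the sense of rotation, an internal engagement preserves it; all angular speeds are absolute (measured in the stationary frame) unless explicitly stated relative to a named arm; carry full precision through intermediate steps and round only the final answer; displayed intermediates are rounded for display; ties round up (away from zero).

+1160.7692 rpm

class = planetary set [G3 = 12+2·14 = 40; Willis about the carrier]
normalise by the input: solve with ω_ring = 1, then scale by 1509 rpm
ring teeth: 12 + 2·14 = 40
12(ω_sun−ω_arm) = −40(ω_ring−ω_arm),  ω_sun = 0, ω_ring = 1
12(0−ω_arm) = −40(1−ω_arm)  ⇒  52·ω_arm = 40  ⇒  ω_arm = 10/13
scale: ω_arm = 10/13 × 1509 rpm = +1160.7692 rpm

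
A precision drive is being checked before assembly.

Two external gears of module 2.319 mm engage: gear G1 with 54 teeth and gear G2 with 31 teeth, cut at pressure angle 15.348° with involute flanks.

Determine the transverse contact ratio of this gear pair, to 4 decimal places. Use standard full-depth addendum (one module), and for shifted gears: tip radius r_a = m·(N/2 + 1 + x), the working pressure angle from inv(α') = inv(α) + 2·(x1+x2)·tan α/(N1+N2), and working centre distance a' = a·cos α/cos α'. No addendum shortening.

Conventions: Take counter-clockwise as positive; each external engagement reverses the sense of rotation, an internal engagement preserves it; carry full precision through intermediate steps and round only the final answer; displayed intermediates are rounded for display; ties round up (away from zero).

1.9930

topology: single-mesh involute geometry — m = 2.319, 54T/31T pair
base radii: r_b1 = 60.379971, r_b2 = 34.662576
tip radii: r_a1 = 64.932000, r_a2 = 38.263500
no profile shift: α' = α, a' = a
action lengths: √(r_a1²−r_b1²) = 23.883545, √(r_a2²−r_b2²) = 16.204976
base pitch p_b = π·m·cos α = 7.025529
CR = (23.883545 + 16.204976 − 98.557500·sin 15.34800°)/7.025529 = 1.993049
contact ratio ≈ 1.9930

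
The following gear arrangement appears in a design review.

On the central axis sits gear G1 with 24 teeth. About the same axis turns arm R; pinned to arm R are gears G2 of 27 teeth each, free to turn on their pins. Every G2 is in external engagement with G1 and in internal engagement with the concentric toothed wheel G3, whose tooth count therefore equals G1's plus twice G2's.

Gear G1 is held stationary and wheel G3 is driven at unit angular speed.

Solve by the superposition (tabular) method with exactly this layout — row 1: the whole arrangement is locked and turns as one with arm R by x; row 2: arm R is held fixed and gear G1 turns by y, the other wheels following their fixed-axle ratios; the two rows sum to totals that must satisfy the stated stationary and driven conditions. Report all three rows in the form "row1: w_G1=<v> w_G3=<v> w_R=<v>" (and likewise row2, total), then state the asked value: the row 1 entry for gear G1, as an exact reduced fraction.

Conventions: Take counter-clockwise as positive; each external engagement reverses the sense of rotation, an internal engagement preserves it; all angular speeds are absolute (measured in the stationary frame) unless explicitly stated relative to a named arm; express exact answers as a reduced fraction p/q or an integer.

row1: w_G1=13/17 w_G3=13/17 w_R=13/17
row2: w_G1=-13/17 w_G3=4/17 w_R=0
total: w_G1=0 w_G3=1 w_R=13/17
asked value: 13/17

topology: planetary set — G1 24T / G2 27T / G3 78T, arm = carrier (Willis)
superposition row 1 [locked train]: every member turns x
row 2: sun turns y, ring = −(24/78)·y, arm 0
boundary: total ω_sun = x + y = 0 and total ω_ring = x − (24/78)·y = 1  ⇒  y = -13/17, x = 13/17
row 2 ring = −(24/78)·(-13/17) = 4/17
totals (row 1 + row 2): sun 13/17 + (-13/17) = 0, ring 13/17 + 4/17 = 1, arm 13/17 + 0 = 13/17
asked cell (row1, sun) = 13/17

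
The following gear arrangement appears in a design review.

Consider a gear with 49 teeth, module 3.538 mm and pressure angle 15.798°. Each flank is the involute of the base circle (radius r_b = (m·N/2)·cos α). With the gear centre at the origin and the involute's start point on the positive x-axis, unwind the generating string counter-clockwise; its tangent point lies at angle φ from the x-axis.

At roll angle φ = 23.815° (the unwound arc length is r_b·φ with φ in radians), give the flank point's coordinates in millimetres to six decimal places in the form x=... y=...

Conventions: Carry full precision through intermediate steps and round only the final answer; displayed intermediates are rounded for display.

recognized (one wheel, involute flank): single-mesh tooth geometry, m = 3.538, N = 49
pitch radius r_p = m·N/2 = 3.538·49/2 = 86.681000
base radius r_b = r_p·cos α = 86.681000·cos 15.798° = 83.406842
roll angle φ = 23.815° = 0.41565016 rad
x = r_b·(cos φ + φ·sin φ) = 90.303521
y = r_b·(sin φ − φ·cos φ) = 1.962197

x=90.303521 y=1.962197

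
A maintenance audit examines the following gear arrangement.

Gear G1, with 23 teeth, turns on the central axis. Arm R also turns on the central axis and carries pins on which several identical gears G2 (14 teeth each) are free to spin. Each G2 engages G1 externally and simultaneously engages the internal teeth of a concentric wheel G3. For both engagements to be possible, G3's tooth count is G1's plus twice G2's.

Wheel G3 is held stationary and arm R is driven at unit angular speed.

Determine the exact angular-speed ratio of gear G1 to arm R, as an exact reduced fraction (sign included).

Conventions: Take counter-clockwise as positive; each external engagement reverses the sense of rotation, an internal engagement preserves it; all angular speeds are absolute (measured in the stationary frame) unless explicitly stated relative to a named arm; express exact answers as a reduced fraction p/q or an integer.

74/23

class = planetary set [G3 = 23+2·14 = 51; Willis about the carrier]
ring teeth: 23 + 2·14 = 51
23(ω_sun−ω_arm) = −51(ω_ring−ω_arm),  ω_ring = 0, ω_arm = 1
ω_sun = 1 − (51/23)(0−1) = 74/23
ω_out/ω_in = 74/23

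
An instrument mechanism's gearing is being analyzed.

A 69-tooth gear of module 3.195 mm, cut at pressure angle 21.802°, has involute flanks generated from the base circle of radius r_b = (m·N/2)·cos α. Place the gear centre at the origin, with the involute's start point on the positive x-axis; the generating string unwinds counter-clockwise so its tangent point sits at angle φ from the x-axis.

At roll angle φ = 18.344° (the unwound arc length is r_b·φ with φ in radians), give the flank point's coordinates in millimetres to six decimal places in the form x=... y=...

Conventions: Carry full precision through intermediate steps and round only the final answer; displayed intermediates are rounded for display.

class = single-mesh tooth geometry [base-circle involute, m = 3.195, 69T]
pitch radius r_p = m·N/2 = 3.195·69/2 = 110.227500
base radius r_b = r_p·cos α = 110.227500·cos 21.802° = 102.343243
roll angle φ = 18.344° = 0.32016320 rad
x = r_b·(cos φ + φ·sin φ) = 107.454909
y = r_b·(sin φ − φ·cos φ) = 1.108138

x=107.454909 y=1.108138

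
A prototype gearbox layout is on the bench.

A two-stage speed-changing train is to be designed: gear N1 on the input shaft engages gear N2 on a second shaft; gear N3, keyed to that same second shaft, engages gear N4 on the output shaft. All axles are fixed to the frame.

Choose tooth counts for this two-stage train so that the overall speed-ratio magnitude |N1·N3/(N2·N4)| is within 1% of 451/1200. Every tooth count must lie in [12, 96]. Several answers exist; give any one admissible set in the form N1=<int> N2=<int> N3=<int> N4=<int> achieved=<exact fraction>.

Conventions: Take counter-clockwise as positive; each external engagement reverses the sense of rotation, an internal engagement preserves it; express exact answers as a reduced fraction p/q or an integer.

N1=22 N2=25 N3=41 N4=96 achieved=451/1200

class = fixed-axis compound train [2-stage, 451/1200 wanted]
target = 451/1200 in lowest terms: an exact hit needs N1·N3 = k·451 and N2·N4 = k·1200 for one integer k, every count in [12, 96]; additionally prefer no 1:1 stage (N1 ≠ N2, N3 ≠ N4)
k = 1: no 1:1-free in-range split of k·451 and k·1200 into factor pairs; take k = 2
k = 2: N1·N3 = 902 = 22·41, N2·N4 = 2400 = 25·96
achieved = 22·41/(25·96) = 451/1200; |achieved − target| = 0 ≤ 451/120000 ✓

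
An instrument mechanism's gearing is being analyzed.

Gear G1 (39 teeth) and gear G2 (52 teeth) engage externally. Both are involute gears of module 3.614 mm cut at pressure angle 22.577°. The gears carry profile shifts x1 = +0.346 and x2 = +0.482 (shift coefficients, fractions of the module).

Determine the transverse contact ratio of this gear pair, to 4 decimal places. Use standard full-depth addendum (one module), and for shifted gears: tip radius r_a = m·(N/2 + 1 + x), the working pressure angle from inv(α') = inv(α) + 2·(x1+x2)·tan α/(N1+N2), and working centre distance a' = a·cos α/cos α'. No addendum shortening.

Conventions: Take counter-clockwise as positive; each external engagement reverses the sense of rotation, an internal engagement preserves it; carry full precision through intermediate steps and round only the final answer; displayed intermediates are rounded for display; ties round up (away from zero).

recognized (one external pair, fixed centres): single-mesh tooth geometry, m = 3.614, N1 = 39, N2 = 52
base radii: r_b1 = 65.072260, r_b2 = 86.763013
tip radii: r_a1 = 75.337444, r_a2 = 99.319948
inv(α') = inv(22.577°) + 2·(+0.346+0.482)·tan α/(39+52) = 0.02931238  ⇒  α' = 24.82390°
a' = a·cos α / cos α' = 164.4370·cos 22.577°/cos 24.82390° = 167.292716
action lengths: √(r_a1²−r_b1²) = 37.964871, √(r_a2²−r_b2²) = 48.338717
base pitch p_b = π·m·cos α = 10.483617
CR = (37.964871 + 48.338717 − 167.292716·sin 24.82390°)/10.483617 = 1.532769
contact ratio ≈ 1.5328

1.5328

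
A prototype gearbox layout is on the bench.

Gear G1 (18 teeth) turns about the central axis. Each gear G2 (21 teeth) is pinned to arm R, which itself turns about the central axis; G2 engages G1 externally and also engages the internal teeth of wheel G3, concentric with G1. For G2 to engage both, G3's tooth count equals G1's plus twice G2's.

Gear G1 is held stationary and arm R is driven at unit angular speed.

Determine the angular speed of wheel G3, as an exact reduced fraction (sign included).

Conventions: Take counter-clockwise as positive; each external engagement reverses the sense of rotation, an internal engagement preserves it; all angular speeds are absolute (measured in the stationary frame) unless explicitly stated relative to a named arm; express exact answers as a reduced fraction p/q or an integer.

13/10

planetary set (18T centre, 21T on arm, 60T internal) — Willis relation
ring teeth: 18 + 2·21 = 60
18(ω_sun−ω_arm) = −60(ω_ring−ω_arm),  ω_sun = 0, ω_arm = 1
ω_ring = 1 − (18/60)(0−1) = 13/10
exact speed ratio = 13/10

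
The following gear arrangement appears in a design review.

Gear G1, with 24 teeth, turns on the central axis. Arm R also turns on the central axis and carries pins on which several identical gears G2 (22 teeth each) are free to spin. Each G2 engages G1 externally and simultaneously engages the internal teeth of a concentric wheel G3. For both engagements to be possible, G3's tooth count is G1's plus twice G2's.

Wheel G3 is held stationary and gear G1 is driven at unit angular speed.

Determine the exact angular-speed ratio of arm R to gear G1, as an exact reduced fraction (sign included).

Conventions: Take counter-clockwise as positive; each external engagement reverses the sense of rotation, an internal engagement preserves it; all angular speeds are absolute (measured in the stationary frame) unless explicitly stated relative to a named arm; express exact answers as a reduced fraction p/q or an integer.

6/23

topology: planetary set — G1 24T / G2 22T / G3 68T, arm = carrier (Willis)
ring teeth: 24 + 2·22 = 68
24(ω_sun−ω_arm) = −68(ω_ring−ω_arm),  ω_ring = 0, ω_sun = 1
24(1−ω_arm) = −68(0−ω_arm)  ⇒  92·ω_arm = 24  ⇒  ω_arm = 6/23
ω_out/ω_in = 6/23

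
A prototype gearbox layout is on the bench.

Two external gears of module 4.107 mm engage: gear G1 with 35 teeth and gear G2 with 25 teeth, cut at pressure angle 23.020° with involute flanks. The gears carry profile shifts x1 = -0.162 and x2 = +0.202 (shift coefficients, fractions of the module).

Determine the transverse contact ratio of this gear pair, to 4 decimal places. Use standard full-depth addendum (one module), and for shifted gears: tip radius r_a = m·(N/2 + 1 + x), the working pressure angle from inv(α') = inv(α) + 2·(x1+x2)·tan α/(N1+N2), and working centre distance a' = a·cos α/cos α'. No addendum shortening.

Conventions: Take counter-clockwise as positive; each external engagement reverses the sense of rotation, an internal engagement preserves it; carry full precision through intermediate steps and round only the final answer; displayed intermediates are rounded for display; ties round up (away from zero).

topology: single-mesh involute geometry — m = 4.107, 35T/25T pair
base radii: r_b1 = 66.149178, r_b2 = 47.249413
tip radii: r_a1 = 75.314166, r_a2 = 56.274114
inv(α') = inv(23.020°) + 2·(-0.162+0.202)·tan α/(35+25) = 0.02367856  ⇒  α' = 23.19825°
a' = a·cos α / cos α' = 123.2100·cos 23.020°/cos 23.19825° = 123.373680
action lengths: √(r_a1²−r_b1²) = 36.007080, √(r_a2²−r_b2²) = 30.565812
base pitch p_b = π·m·cos α = 11.875073
CR = (36.007080 + 30.565812 − 123.373680·sin 23.19825°)/11.875073 = 1.513615
contact ratio ≈ 1.5136

1.5136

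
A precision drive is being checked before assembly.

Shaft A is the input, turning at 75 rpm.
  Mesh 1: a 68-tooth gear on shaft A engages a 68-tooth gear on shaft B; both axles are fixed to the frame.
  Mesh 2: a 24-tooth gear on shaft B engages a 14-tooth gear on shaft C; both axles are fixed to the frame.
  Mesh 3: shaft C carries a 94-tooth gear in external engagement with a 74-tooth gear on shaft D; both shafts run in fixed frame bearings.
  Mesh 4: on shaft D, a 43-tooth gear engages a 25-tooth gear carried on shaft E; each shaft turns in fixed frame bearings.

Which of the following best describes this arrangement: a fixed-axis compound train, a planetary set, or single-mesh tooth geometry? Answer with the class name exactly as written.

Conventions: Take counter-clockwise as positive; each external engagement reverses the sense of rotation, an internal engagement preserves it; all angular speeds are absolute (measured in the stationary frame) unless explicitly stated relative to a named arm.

fixed-axis compound train

recognized (5 fixed axles, 4 meshes): fixed-axis compound train
classification: fixed-axis compound train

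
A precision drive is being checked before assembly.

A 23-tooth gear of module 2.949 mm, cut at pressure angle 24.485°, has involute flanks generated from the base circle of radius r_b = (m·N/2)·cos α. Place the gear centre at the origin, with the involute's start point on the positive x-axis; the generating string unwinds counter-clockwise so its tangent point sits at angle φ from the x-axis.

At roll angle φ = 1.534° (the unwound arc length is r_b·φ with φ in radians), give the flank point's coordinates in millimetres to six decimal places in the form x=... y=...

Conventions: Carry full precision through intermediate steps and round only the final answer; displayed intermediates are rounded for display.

x=30.874712 y=0.000197

class = single-mesh tooth geometry [base-circle involute, m = 2.949, 23T]
pitch radius r_p = m·N/2 = 2.949·23/2 = 33.913500
base radius r_b = r_p·cos α = 33.913500·cos 24.485° = 30.863652
roll angle φ = 1.534° = 0.02677335 rad
x = r_b·(cos φ + φ·sin φ) = 30.874712
y = r_b·(sin φ − φ·cos φ) = 0.000197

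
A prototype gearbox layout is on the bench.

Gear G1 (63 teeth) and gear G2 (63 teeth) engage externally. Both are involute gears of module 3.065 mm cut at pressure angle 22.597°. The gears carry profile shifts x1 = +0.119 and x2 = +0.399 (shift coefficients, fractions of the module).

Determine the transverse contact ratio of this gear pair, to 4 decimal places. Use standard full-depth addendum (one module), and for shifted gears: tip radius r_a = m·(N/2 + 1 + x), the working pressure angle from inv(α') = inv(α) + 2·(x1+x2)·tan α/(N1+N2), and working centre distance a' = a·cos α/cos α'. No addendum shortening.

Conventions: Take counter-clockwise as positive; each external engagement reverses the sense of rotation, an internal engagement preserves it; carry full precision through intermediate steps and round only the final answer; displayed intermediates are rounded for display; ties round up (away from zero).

1.6061

topology: single-mesh involute geometry — m = 3.065, 63T/63T pair
base radii: r_b1 = 89.135581, r_b2 = 89.135581
tip radii: r_a1 = 99.977235, r_a2 = 100.835435
inv(α') = inv(22.597°) + 2·(+0.119+0.399)·tan α/(63+63) = 0.02522842  ⇒  α' = 23.67086°
a' = a·cos α / cos α' = 193.0950·cos 22.597°/cos 23.67086° = 194.647459
action lengths: √(r_a1²−r_b1²) = 45.280191, √(r_a2²−r_b2²) = 47.144810
base pitch p_b = π·m·cos α = 8.889768
CR = (45.280191 + 47.144810 − 194.647459·sin 23.67086°)/8.889768 = 1.606064
contact ratio ≈ 1.6061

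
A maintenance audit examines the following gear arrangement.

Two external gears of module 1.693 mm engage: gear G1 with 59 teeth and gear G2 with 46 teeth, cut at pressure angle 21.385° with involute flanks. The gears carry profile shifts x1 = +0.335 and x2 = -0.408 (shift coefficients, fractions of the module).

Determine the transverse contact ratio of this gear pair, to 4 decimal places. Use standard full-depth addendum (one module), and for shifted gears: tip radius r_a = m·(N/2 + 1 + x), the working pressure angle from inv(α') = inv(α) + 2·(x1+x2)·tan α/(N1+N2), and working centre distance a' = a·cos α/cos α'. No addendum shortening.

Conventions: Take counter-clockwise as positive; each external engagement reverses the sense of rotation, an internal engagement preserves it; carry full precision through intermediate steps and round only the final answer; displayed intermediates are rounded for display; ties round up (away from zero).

1.6966

single-mesh involute tooth geometry (59T engaging 46T at module 1.693)
base radii: r_b1 = 46.504955, r_b2 = 36.258101
tip radii: r_a1 = 52.203655, r_a2 = 39.941256
inv(α') = inv(21.385°) + 2·(+0.335-0.408)·tan α/(59+46) = 0.01781058  ⇒  α' = 21.17939°
a' = a·cos α / cos α' = 88.8825·cos 21.385°/cos 21.17939° = 88.758343
action lengths: √(r_a1²−r_b1²) = 23.717308, √(r_a2²−r_b2²) = 16.752733
base pitch p_b = π·m·cos α = 4.952530
CR = (23.717308 + 16.752733 − 88.758343·sin 21.17939°)/4.952530 = 1.696630
contact ratio ≈ 1.6966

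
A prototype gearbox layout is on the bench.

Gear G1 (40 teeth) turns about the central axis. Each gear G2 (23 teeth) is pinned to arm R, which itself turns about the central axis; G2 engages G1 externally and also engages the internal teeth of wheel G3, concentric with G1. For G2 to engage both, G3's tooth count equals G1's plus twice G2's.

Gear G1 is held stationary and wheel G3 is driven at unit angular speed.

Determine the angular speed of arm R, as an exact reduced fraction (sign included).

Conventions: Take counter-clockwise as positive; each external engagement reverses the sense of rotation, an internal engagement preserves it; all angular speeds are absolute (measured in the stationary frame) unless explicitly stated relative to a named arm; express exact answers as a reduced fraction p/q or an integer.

43/63

topology: planetary set — G1 40T / G2 23T / G3 86T, arm = carrier (Willis)
ring teeth: 40 + 2·23 = 86
40(ω_sun−ω_arm) = −86(ω_ring−ω_arm),  ω_sun = 0, ω_ring = 1
40(0−ω_arm) = −86(1−ω_arm)  ⇒  126·ω_arm = 86  ⇒  ω_arm = 43/63
exact speed ratio = 43/63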